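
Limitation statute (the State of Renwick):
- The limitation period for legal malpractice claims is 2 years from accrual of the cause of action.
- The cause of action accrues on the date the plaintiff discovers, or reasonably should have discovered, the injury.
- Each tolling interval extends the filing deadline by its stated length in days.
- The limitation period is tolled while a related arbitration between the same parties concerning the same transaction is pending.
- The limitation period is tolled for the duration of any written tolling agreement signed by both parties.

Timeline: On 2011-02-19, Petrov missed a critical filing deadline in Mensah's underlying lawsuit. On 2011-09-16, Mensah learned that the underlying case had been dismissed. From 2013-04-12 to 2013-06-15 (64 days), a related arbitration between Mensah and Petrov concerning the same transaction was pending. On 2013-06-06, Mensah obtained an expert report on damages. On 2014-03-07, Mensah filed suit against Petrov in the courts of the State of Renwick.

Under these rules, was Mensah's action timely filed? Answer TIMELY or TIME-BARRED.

The claim did not accrue until Mensah discovered the injury on 2011-09-16; the 2011-02-19 act date does not start the clock under the stated rule.
Adding the 2 years base period to 2011-09-16 gives a deadline of 2013-09-16, before any tolling.
The pending related arbitration from 2013-04-12 to 2013-06-15 tolled the period for 64 days, extending the deadline to 2013-11-19.
Nothing else in the chronology tolls or restarts the period.
Filing on 2014-03-07 missed the 2013-11-19 deadline — the action is time-barred.

TIME-BARRED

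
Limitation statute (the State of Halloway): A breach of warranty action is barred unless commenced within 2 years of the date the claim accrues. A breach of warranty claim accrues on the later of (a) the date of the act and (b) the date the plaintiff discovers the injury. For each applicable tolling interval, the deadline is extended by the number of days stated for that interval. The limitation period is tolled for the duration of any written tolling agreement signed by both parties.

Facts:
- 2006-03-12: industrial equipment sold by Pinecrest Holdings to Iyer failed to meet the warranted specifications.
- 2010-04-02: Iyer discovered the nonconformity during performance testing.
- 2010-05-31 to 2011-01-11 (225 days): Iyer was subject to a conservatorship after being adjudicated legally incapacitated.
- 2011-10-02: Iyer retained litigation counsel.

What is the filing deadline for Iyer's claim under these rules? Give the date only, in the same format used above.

Taking the later of the act (2006-03-12) and discovery (2010-04-02), the claim accrued on 2010-04-02.
2 years from 2010-04-02 is 2012-04-02.
The plaintiff's legal incapacity from 2010-05-31 to 2011-01-11 does not toll the period, because no stated rule makes the plaintiff's incapacity a tolling event.
Nothing else in the chronology tolls or restarts the period.

2012-04-02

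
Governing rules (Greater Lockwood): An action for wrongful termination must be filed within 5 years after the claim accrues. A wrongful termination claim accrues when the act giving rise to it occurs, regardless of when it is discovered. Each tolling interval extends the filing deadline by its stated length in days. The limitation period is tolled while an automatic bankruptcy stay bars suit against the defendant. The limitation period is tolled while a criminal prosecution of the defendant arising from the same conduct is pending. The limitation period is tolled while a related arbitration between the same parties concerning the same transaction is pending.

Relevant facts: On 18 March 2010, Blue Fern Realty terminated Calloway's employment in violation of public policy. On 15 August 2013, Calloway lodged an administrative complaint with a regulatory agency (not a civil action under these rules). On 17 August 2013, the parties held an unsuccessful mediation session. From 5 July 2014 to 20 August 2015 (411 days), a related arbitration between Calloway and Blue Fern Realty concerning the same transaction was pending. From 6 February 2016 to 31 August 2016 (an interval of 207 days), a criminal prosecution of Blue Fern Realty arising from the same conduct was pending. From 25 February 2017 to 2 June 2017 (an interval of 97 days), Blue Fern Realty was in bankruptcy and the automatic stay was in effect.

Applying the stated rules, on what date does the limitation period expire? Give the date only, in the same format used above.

The claim accrued on 18 March 2010, when the wrongful act occurred.
5 years from 18 March 2010 is 18 March 2015.
Because the pending related arbitration ran from 5 July 2014 to 20 August 2015, the deadline is extended by 411 days to 2 May 2016.
The period was tolled for 207 days by the pending criminal prosecution (6 February 2016 to 31 August 2016), pushing the deadline to 25 November 2016.
The automatic bankruptcy stay from 25 February 2017 to 2 June 2017 began after the period had already run on 25 November 2016, so it has no tolling effect.
The other events in the timeline have no effect on the limitation period under the stated rules.

25 November 2016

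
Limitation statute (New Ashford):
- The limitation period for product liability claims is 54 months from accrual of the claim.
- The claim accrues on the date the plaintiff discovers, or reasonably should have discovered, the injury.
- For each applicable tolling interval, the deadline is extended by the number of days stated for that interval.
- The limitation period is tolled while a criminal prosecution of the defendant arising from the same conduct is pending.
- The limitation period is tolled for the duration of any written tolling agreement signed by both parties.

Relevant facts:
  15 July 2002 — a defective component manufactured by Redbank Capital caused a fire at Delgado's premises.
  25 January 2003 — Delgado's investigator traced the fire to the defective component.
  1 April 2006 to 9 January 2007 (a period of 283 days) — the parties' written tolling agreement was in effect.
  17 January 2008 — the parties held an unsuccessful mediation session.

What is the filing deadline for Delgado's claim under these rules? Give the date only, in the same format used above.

3 May 2008

Under the discovery rule, the claim accrued on 25 January 2003, when Delgado discovered the injury — not on the 15 July 2002 date of the underlying act.
Adding the 54 months base period to 25 January 2003 gives a deadline of 25 July 2007, before any tolling.
Because the written tolling agreement ran from 1 April 2006 to 9 January 2007, the deadline is extended by 283 days to 3 May 2008.
Nothing else in the chronology tolls or restarts the period.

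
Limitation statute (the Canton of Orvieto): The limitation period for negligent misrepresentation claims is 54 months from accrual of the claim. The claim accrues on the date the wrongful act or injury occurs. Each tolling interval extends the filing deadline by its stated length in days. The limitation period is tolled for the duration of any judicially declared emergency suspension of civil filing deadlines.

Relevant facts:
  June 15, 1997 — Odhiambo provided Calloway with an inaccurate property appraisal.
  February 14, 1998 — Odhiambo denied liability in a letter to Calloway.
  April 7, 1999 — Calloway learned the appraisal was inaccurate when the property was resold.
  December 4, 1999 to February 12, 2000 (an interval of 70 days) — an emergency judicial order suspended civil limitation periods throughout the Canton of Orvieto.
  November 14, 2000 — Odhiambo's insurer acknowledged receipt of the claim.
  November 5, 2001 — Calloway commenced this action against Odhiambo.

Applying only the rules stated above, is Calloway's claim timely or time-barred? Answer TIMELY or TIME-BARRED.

Accrual is governed by the date of the act, so the period began to run on June 15, 1997; the later discovery on April 7, 1999 is irrelevant under the stated rule.
The untolled deadline — 54 months after June 15, 1997 — is December 15, 2001.
The emergency suspension of filing deadlines from December 4, 1999 to February 12, 2000 tolled the period for 70 days, extending the deadline to February 23, 2002.
Nothing else in the chronology tolls or restarts the period.
The November 5, 2001 filing precedes the February 23, 2002 deadline; the claim is timely.

TIMELY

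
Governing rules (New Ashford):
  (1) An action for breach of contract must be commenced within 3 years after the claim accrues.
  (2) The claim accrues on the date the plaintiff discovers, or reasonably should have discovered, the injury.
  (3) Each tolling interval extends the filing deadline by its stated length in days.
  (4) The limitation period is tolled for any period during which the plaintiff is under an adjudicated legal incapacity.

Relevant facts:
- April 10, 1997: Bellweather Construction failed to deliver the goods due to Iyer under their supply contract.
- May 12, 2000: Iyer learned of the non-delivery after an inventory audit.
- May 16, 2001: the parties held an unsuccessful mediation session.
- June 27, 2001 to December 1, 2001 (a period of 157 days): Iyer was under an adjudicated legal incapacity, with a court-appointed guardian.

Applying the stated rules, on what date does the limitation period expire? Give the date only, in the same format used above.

October 16, 2003

Under the discovery rule, the claim accrued on May 12, 2000, when Iyer discovered the injury — not on the April 10, 1997 date of the underlying act.
The untolled deadline — 3 years after May 12, 2000 — is May 12, 2003.
Because the plaintiff's legal incapacity ran from June 27, 2001 to December 1, 2001, the deadline is extended by 157 days to October 16, 2003.
Nothing else in the chronology tolls or restarts the period.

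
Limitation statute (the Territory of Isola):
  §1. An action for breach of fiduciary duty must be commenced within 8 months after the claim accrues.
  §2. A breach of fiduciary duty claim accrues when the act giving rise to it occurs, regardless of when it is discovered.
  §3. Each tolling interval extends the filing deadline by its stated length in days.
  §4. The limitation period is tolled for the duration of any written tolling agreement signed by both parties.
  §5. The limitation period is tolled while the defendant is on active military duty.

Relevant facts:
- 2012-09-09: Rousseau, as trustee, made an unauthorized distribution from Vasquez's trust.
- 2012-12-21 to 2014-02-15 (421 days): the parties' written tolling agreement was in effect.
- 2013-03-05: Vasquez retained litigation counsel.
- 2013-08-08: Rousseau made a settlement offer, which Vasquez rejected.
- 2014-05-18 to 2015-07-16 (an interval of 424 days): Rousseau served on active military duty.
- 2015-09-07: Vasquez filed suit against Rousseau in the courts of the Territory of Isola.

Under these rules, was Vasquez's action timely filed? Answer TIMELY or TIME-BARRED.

TIME-BARRED

The claim accrued on 2012-09-09, the date of the act.
The untolled deadline — 8 months after 2012-09-09 — is 2013-05-09.
The period was tolled for 421 days by the written tolling agreement (2012-12-21 to 2014-02-15), pushing the deadline to 2014-07-04.
The defendant's active military service from 2014-05-18 to 2015-07-16 tolled the period for 424 days, extending the deadline to 2015-09-01.
None of the other events listed affects the running of the period under the stated rules.
The 2015-09-07 filing falls after the 2015-09-01 deadline; the claim is time-barred.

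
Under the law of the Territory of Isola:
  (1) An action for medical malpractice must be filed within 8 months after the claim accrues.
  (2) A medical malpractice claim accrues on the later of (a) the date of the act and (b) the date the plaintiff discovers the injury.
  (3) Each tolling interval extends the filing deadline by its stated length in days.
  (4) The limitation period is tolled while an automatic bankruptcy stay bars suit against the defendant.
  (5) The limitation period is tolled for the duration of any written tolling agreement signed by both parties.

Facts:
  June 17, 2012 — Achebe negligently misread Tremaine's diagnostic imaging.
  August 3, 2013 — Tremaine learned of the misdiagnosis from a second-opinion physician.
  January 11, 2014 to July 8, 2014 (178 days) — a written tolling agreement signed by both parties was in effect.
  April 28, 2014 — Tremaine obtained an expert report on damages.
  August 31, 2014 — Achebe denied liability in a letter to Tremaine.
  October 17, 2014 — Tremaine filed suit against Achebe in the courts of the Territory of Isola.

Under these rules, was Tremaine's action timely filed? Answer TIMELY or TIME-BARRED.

The claim accrued on August 3, 2013 — the later of the June 17, 2012 act and the August 3, 2013 discovery.
8 months from August 3, 2013 is April 3, 2014.
Because the written tolling agreement ran from January 11, 2014 to July 8, 2014, the deadline is extended by 178 days to September 28, 2014.
Nothing else in the chronology tolls or restarts the period.
Tremaine filed on October 17, 2014, after the September 28, 2014 deadline, so the action is time-barred.

TIME-BARRED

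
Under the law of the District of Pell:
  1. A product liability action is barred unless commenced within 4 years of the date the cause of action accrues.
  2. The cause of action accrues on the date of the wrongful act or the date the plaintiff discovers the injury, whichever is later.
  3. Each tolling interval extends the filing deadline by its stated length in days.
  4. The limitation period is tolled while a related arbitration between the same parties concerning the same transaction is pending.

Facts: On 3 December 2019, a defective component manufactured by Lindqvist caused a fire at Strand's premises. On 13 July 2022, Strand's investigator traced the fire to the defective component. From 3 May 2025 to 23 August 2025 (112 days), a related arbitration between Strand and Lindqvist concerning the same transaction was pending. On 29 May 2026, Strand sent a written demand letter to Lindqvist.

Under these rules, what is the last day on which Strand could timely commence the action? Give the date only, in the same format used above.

The claim accrued on 13 July 2022 — the later of the 3 December 2019 act and the 13 July 2022 discovery.
Adding the 4 years base period to 13 July 2022 gives a deadline of 13 July 2026, before any tolling.
The pending related arbitration from 3 May 2025 to 23 August 2025 tolled the period for 112 days, extending the deadline to 2 November 2026.
Nothing else in the chronology tolls or restarts the period.

2 November 2026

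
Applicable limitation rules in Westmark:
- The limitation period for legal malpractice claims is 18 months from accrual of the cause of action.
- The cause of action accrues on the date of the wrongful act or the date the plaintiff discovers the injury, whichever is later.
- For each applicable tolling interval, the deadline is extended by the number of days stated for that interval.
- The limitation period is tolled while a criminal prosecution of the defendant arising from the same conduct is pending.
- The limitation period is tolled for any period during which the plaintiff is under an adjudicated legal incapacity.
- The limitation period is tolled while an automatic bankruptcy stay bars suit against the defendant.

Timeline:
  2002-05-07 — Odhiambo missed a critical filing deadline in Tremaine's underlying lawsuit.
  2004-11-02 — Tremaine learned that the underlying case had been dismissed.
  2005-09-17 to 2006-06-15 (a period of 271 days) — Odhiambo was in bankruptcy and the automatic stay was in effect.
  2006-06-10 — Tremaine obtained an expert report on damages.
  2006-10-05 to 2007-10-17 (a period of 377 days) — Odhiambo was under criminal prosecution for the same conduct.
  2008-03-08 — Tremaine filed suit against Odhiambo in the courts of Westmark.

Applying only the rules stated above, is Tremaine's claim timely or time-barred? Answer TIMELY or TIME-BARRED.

TIME-BARRED

The claim accrued on 2004-11-02 — the later of the 2002-05-07 act and the 2004-11-02 discovery.
Adding the 18 months base period to 2004-11-02 gives a deadline of 2006-05-02, before any tolling.
The period was tolled for 271 days by the automatic bankruptcy stay (2005-09-17 to 2006-06-15), pushing the deadline to 2007-01-28.
Because the pending criminal prosecution ran from 2006-10-05 to 2007-10-17, the deadline is extended by 377 days to 2008-02-09.
None of the other events listed affects the running of the period under the stated rules.
The 2008-03-08 filing falls after the 2008-02-09 deadline; the claim is time-barred.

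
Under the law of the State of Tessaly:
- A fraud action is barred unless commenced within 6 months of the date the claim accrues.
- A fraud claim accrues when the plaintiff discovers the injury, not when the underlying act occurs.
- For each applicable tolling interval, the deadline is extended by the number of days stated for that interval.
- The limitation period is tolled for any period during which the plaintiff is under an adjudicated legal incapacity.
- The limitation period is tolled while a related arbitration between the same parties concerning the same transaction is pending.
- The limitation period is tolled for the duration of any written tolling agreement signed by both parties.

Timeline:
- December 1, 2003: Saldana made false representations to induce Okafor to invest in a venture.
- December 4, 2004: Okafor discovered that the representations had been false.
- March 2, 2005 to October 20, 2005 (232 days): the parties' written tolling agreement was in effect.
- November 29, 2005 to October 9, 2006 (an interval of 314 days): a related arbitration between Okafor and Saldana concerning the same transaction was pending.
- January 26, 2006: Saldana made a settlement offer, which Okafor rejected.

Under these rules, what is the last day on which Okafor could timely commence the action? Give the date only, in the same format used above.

December 2, 2006

The claim did not accrue until Okafor discovered the injury on December 4, 2004; the December 1, 2003 act date does not start the clock under the stated rule.
6 months from December 4, 2004 is June 4, 2005.
Because the written tolling agreement ran from March 2, 2005 to October 20, 2005, the deadline is extended by 232 days to January 22, 2006.
The pending related arbitration from November 29, 2005 to October 9, 2006 tolled the period for 314 days, extending the deadline to December 2, 2006.
The other events in the timeline have no effect on the limitation period under the stated rules.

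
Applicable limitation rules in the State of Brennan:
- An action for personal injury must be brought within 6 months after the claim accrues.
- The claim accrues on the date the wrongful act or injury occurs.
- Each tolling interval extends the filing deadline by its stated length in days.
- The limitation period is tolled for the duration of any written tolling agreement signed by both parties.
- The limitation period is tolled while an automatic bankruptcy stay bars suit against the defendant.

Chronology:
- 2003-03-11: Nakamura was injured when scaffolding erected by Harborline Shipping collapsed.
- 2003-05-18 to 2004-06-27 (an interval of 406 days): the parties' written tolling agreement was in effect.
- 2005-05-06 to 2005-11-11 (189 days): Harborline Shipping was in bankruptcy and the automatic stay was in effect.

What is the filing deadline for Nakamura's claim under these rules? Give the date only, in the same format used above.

2004-10-21

The claim accrued on 2003-03-11, when the wrongful act occurred.
The untolled deadline — 6 months after 2003-03-11 — is 2003-09-11.
Because the written tolling agreement ran from 2003-05-18 to 2004-06-27, the deadline is extended by 406 days to 2004-10-21.
By the time the automatic bankruptcy stay began on 2005-05-06, the limitation period had already expired on 2004-10-21; that interval cannot revive it.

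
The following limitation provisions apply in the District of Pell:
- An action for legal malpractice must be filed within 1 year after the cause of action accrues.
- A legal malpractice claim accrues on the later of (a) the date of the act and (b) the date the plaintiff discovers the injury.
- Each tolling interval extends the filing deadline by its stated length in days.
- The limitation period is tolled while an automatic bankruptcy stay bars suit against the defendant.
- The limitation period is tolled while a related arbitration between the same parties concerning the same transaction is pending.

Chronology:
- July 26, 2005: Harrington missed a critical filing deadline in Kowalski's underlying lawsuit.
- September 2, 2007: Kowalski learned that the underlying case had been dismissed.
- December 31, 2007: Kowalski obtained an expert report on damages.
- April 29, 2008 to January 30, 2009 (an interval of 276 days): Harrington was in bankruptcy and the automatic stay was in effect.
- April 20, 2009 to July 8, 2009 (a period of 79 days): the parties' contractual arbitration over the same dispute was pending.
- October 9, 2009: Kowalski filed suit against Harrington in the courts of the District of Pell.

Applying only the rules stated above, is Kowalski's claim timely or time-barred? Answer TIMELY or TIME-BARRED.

TIME-BARRED

Taking the later of the act (July 26, 2005) and discovery (September 2, 2007), the claim accrued on September 2, 2007.
Adding the 1 year base period to September 2, 2007 gives a deadline of September 2, 2008, before any tolling.
The automatic bankruptcy stay from April 29, 2008 to January 30, 2009 tolled the period for 276 days, extending the deadline to June 5, 2009.
Because the pending related arbitration ran from April 20, 2009 to July 8, 2009, the deadline is extended by 79 days to August 23, 2009.
The other events in the timeline have no effect on the limitation period under the stated rules.
Kowalski filed on October 9, 2009, after the August 23, 2009 deadline, so the action is time-barred.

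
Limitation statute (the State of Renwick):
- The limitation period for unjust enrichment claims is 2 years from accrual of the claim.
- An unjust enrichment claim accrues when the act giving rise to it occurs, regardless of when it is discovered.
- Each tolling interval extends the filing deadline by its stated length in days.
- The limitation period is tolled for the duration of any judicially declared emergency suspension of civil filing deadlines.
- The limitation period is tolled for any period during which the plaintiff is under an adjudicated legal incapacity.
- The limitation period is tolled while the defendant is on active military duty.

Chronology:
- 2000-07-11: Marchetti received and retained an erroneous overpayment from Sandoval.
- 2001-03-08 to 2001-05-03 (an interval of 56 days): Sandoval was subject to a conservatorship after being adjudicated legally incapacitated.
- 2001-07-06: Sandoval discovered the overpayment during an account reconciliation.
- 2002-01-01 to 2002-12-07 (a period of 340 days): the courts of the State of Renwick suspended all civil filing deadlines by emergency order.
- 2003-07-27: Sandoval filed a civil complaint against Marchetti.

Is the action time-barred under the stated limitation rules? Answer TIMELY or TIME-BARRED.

TIMELY

The claim accrued on 2000-07-11, when the wrongful act occurred; under the stated occurrence rule the 2001-07-06 discovery does not delay accrual.
Adding the 2 years base period to 2000-07-11 gives a deadline of 2002-07-11, before any tolling.
Because the plaintiff's legal incapacity ran from 2001-03-08 to 2001-05-03, the deadline is extended by 56 days to 2002-09-05.
Because the emergency suspension of filing deadlines ran from 2002-01-01 to 2002-12-07, the deadline is extended by 340 days to 2003-08-11.
Filing on 2003-07-27 beat the 2003-08-11 deadline — the action is timely.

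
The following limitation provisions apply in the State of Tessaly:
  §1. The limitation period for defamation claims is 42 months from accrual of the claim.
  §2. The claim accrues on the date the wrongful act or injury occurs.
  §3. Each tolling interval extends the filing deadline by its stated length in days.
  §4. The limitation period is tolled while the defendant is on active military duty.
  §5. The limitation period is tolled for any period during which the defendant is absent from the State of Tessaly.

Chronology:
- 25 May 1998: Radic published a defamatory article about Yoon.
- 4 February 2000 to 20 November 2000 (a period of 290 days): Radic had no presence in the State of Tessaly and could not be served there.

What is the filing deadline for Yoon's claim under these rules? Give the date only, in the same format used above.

11 September 2002

The limitation period began to run on 25 May 1998.
Adding the 42 months base period to 25 May 1998 gives a deadline of 25 November 2001, before any tolling.
Because the defendant's absence from the jurisdiction ran from 4 February 2000 to 20 November 2000, the deadline is extended by 290 days to 11 September 2002.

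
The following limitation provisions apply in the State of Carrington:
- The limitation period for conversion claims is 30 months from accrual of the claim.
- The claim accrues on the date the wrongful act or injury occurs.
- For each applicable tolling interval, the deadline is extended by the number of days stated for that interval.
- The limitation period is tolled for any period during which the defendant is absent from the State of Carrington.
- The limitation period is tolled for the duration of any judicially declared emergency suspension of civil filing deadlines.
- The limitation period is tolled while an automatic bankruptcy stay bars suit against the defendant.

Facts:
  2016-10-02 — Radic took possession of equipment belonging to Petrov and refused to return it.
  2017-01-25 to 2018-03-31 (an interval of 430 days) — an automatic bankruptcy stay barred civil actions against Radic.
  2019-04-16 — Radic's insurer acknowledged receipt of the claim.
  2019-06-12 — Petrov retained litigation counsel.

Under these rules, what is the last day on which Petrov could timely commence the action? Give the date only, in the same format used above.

The limitation period began to run on 2016-10-02.
The untolled deadline — 30 months after 2016-10-02 — is 2019-04-02.
The automatic bankruptcy stay from 2017-01-25 to 2018-03-31 tolled the period for 430 days, extending the deadline to 2020-06-05.
None of the other events listed affects the running of the period under the stated rules.

2020-06-05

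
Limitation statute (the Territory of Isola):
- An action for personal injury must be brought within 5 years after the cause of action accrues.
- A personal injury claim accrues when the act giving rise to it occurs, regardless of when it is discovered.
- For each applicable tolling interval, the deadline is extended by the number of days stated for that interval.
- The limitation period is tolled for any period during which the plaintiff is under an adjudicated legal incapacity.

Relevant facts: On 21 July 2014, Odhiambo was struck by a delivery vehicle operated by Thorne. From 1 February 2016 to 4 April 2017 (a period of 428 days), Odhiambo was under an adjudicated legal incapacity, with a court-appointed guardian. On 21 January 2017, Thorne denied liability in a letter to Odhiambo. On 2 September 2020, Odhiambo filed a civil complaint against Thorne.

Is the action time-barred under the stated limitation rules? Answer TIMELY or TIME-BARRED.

TIMELY

The claim accrued on 21 July 2014, when the wrongful act occurred.
The untolled deadline — 5 years after 21 July 2014 — is 21 July 2019.
The period was tolled for 428 days by the plaintiff's legal incapacity (1 February 2016 to 4 April 2017), pushing the deadline to 21 September 2020.
The other events in the timeline have no effect on the limitation period under the stated rules.
The 2 September 2020 filing precedes the 21 September 2020 deadline; the claim is timely.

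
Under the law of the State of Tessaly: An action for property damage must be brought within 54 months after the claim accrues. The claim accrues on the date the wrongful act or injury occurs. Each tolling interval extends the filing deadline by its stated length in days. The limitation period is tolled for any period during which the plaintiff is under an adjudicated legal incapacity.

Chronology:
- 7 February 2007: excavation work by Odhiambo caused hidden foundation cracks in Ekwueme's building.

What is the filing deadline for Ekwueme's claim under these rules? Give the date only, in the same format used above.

7 August 2011

The limitation period began to run on 7 February 2007.
54 months from 7 February 2007 is 7 August 2011.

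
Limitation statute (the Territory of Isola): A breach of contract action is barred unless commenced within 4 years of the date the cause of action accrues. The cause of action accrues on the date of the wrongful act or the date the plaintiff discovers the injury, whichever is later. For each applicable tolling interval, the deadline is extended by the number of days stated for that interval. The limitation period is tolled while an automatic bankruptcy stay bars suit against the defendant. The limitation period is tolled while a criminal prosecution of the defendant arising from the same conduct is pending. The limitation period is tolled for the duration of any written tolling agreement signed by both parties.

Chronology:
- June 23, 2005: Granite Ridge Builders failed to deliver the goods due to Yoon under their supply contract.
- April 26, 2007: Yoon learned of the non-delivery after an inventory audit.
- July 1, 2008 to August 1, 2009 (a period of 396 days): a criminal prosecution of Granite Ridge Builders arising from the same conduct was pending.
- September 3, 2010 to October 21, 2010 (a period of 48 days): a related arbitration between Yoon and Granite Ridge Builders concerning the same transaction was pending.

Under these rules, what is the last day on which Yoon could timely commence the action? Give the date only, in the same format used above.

May 26, 2012

The claim accrued on April 26, 2007 — the later of the June 23, 2005 act and the April 26, 2007 discovery.
The untolled deadline — 4 years after April 26, 2007 — is April 26, 2011.
Because the pending criminal prosecution ran from July 1, 2008 to August 1, 2009, the deadline is extended by 396 days to May 26, 2012.
The pending related arbitration from September 3, 2010 to October 21, 2010 does not toll the period, because no stated rule makes a pending arbitration a tolling event.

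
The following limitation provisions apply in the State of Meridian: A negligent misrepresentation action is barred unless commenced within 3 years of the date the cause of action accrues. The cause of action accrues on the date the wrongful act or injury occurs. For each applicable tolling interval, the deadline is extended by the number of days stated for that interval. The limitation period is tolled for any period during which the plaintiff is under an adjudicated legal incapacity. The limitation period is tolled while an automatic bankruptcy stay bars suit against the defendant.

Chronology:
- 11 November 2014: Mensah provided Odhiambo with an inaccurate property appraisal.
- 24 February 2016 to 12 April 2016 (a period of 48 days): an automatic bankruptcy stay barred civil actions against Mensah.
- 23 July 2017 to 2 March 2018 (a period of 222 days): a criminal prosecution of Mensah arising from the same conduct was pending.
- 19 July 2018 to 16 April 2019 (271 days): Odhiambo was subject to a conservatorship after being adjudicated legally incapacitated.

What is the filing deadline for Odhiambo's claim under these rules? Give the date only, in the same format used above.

The cause of action accrued on 11 November 2014, the date of the act.
The untolled deadline — 3 years after 11 November 2014 — is 11 November 2017.
The automatic bankruptcy stay from 24 February 2016 to 12 April 2016 tolled the period for 48 days, extending the deadline to 29 December 2017.
The plaintiff's legal incapacity starting 19 July 2018 came too late — the period had run on 29 December 2017 — and so does not extend the deadline.
Although a criminal prosecution ran from 23 July 2017 to 2 March 2018, the stated rules do not make that a tolling event, so it is disregarded.

29 December 2017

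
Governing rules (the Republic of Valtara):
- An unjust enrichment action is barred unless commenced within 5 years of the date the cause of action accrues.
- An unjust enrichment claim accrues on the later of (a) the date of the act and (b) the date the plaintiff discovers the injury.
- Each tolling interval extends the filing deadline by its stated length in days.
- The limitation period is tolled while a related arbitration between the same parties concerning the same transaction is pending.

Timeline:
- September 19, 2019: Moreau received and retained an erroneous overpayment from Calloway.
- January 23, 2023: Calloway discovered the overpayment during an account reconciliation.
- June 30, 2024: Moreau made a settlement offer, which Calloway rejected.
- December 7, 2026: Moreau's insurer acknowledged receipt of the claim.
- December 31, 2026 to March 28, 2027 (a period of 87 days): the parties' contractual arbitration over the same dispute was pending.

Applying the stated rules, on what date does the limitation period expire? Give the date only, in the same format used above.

The claim accrued on January 23, 2023 — the later of the September 19, 2019 act and the January 23, 2023 discovery.
Adding the 5 years base period to January 23, 2023 gives a deadline of January 23, 2028, before any tolling.
Because the pending related arbitration ran from December 31, 2026 to March 28, 2027, the deadline is extended by 87 days to April 19, 2028.
Nothing else in the chronology tolls or restarts the period.

April 19, 2028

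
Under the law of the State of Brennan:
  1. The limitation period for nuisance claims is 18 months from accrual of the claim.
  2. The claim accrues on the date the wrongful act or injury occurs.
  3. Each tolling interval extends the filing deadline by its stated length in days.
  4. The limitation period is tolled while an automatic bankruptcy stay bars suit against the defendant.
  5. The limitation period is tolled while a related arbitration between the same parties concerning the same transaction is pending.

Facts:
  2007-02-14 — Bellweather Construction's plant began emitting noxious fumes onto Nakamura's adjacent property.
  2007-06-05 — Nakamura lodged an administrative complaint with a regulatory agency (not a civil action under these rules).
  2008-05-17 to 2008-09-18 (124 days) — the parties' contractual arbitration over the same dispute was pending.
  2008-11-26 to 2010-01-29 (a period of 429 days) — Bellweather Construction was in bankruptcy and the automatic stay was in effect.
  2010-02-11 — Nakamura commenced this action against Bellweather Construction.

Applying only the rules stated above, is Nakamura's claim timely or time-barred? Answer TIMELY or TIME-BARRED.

The limitation period began to run on 2007-02-14.
The untolled deadline — 18 months after 2007-02-14 — is 2008-08-14.
The pending related arbitration from 2008-05-17 to 2008-09-18 tolled the period for 124 days, extending the deadline to 2008-12-16.
The period was tolled for 429 days by the automatic bankruptcy stay (2008-11-26 to 2010-01-29), pushing the deadline to 2010-02-18.
The other events in the timeline have no effect on the limitation period under the stated rules.
Nakamura filed on 2010-02-11, before the 2010-02-18 deadline, so the action is timely.

TIMELY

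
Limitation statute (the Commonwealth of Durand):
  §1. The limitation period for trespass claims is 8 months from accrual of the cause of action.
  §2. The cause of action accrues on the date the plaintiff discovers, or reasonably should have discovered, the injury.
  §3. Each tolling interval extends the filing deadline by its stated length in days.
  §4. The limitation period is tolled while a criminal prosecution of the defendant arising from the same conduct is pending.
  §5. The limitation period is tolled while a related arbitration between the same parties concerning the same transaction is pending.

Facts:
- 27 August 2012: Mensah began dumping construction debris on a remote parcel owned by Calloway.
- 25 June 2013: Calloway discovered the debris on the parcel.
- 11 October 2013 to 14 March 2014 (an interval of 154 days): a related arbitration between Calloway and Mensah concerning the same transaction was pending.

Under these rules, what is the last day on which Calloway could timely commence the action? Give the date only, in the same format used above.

The claim did not accrue until Calloway discovered the injury on 25 June 2013; the 27 August 2012 act date does not start the clock under the stated rule.
Adding the 8 months base period to 25 June 2013 gives a deadline of 25 February 2014, before any tolling.
Because the pending related arbitration ran from 11 October 2013 to 14 March 2014, the deadline is extended by 154 days to 29 July 2014.

29 July 2014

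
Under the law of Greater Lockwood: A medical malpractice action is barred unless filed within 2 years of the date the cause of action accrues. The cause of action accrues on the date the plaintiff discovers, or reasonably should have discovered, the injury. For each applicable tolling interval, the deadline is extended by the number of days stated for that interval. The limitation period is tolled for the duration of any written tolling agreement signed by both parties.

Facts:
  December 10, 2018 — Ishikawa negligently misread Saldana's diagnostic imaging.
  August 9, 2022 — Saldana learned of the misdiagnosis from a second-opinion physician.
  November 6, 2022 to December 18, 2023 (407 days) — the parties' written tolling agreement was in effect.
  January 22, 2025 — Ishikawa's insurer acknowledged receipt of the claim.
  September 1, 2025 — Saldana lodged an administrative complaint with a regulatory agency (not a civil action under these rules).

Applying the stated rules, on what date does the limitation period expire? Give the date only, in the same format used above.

The claim did not accrue until Saldana discovered the injury on August 9, 2022; the December 10, 2018 act date does not start the clock under the stated rule.
The untolled deadline — 2 years after August 9, 2022 — is August 9, 2024.
The written tolling agreement from November 6, 2022 to December 18, 2023 tolled the period for 407 days, extending the deadline to September 20, 2025.
None of the other events listed affects the running of the period under the stated rules.

September 20, 2025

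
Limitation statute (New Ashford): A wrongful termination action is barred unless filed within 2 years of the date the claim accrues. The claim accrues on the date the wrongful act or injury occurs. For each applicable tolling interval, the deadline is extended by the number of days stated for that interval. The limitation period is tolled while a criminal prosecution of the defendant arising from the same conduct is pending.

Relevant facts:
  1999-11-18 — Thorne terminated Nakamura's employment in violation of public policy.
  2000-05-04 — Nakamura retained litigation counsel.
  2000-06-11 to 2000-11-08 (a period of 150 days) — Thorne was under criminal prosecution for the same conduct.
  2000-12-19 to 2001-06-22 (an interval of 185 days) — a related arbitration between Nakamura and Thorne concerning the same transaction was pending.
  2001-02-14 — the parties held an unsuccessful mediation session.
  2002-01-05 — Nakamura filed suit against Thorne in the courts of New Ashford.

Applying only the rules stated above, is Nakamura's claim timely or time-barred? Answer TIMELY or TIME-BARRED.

The claim accrued on 1999-11-18, when the wrongful act occurred.
Adding the 2 years base period to 1999-11-18 gives a deadline of 2001-11-18, before any tolling.
The pending criminal prosecution from 2000-06-11 to 2000-11-08 tolled the period for 150 days, extending the deadline to 2002-04-17.
The pending related arbitration from 2000-12-19 to 2001-06-22 does not toll the period, because no stated rule makes a pending arbitration a tolling event.
The other events in the timeline have no effect on the limitation period under the stated rules.
The 2002-01-05 filing precedes the 2002-04-17 deadline; the claim is timely.

TIMELY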